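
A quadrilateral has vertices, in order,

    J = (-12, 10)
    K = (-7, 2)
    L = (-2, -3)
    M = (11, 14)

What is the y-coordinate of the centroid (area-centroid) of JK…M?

403/59

Apply the shoelace formula. First the cross-terms c_i = x_i·y_{i+1} − x_{i+1}·y_i:
  46, 25, 5, 278  ⇒  2A = 354, A = 177.
Then Σ (y_i + y_{i+1})·c_i = 7254, so ȳ = 7254 / (6·177) = 403/59.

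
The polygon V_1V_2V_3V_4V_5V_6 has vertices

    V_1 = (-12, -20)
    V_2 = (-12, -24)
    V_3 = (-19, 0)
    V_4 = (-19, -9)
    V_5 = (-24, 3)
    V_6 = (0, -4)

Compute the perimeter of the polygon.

96

|V_1V_2| = √((0)² + (-4)²) = √16 = 4
|V_2V_3| = √((-7)² + (24)²) = √625 = 25
|V_3V_4| = √((0)² + (-9)²) = √81 = 9
|V_4V_5| = √((-5)² + (12)²) = √169 = 13
|V_5V_6| = √((24)² + (-7)²) = √625 = 25
|V_6V_1| = √((-12)² + (-16)²) = √400 = 20
Perimeter = 4 + 25 + 9 + 13 + 25 + 20 = 96.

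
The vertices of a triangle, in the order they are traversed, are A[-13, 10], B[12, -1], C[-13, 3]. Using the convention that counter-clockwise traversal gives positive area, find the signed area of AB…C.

Σ = (-107) + (23) + (-91) = -175
Signed area = Σ/2 = -87.5 (negative ⇒ clockwise traversal).

-87.5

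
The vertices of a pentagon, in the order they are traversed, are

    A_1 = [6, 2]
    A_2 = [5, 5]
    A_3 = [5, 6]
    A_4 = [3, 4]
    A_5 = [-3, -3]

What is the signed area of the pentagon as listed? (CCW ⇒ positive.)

Apply the surveyor's formula: 2A = Σ (x_i·y_{i+1} − x_{i+1}·y_i), indices taken mod 5.
Cross-terms: 20, 5, 2, 3, 12  ⇒  Σ = 42
Signed area = Σ/2 = 21 (positive ⇒ counter-clockwise traversal).

21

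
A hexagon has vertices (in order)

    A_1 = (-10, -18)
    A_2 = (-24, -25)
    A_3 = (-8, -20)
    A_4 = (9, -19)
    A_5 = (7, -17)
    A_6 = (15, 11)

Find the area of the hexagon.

291

Apply the shoelace formula: 2A = Σ (x_i·y_{i+1} − x_{i+1}·y_i), indices taken mod 6.
Σ = (-182) + (280) + (332) + (-20) + (332) + (-160) = 582
Area = |Σ|/2 = 291.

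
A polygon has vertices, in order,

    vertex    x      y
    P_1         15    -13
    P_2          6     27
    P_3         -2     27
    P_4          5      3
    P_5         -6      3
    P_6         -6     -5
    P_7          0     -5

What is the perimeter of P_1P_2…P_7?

116

|P_1P_2| = √((-9)² + (40)²) = √1681 = 41
|P_2P_3| = √((-8)² + (0)²) = √64 = 8
|P_3P_4| = √((7)² + (-24)²) = √625 = 25
|P_4P_5| = √((-11)² + (0)²) = √121 = 11
|P_5P_6| = √((0)² + (-8)²) = √64 = 8
|P_6P_7| = √((6)² + (0)²) = √36 = 6
|P_7P_1| = √((15)² + (-8)²) = √289 = 17
Perimeter = 41 + 8 + 25 + 11 + 8 + 6 + 17 = 116.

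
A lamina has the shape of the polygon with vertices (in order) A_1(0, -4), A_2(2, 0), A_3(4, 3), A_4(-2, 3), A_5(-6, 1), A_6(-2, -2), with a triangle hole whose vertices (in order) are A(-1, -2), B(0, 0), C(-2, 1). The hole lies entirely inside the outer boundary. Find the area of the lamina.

Outer boundary:
Apply the shoelace (surveyor's) formula: 2A = Σ (x_i·y_{i+1} − x_{i+1}·y_i), indices taken mod 6.
Σ = (8) + (6) + (18) + (16) + (14) + (8) = 70
Area = |Σ|/2 = 35.
Hole:
Apply the shoelace (surveyor's) formula: 2A = Σ (x_i·y_{i+1} − x_{i+1}·y_i), indices taken mod 3.
Cross-terms: 0, 0, 5  ⇒  Σ = 5
Area = |Σ|/2 = 2.5.
Net area = 35 − 2.5 = 32.5.

32.5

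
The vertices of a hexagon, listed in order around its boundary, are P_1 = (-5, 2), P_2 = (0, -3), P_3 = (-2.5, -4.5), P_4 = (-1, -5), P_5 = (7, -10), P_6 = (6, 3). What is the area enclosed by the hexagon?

Apply the shoelace formula: 2A = Σ (x_i·y_{i+1} − x_{i+1}·y_i), indices taken mod 6.
Σ = (15) + (-7.5) + (8) + (45) + (81) + (27) = 168.5
Area = |Σ|/2 = 84.25.

84.25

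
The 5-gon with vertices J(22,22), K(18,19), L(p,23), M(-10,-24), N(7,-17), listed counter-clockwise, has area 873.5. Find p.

Write out the shoelace sum; only the two edges meeting at L involve p:
2·Area = [(18·23 − p·19) + (p·(-24) − (-10)·23)] + 888
       = -43·p + 1532 = 1747
⇒ p = -5.

-5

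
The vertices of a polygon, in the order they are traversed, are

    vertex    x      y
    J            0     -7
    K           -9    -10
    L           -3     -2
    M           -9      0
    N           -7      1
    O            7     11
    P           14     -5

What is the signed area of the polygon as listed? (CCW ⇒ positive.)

Apply the shoelace (surveyor's) formula: 2A = Σ (x_i·y_{i+1} − x_{i+1}·y_i), indices taken mod 7.
Σ = (-63) + (-12) + (-18) + (-9) + (-84) + (-189) + (-98) = -473
Signed area = Σ/2 = -236.5 (negative ⇒ clockwise traversal).

-236.5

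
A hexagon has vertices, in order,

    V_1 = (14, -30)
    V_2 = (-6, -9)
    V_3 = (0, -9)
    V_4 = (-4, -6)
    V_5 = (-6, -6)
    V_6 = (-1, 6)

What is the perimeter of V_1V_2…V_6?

|V_1V_2| = √((-20)² + (21)²) = √841 = 29
|V_2V_3| = √((6)² + (0)²) = √36 = 6
|V_3V_4| = √((-4)² + (3)²) = √25 = 5
|V_4V_5| = √((-2)² + (0)²) = √4 = 2
|V_5V_6| = √((5)² + (12)²) = √169 = 13
|V_6V_1| = √((15)² + (-36)²) = √1521 = 39
Perimeter = 29 + 6 + 5 + 2 + 13 + 39 = 94.

94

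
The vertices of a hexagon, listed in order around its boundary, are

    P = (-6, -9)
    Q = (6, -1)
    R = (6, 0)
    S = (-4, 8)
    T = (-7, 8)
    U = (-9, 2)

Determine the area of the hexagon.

Apply the surveyor's formula: 2A = Σ (x_i·y_{i+1} − x_{i+1}·y_i), indices taken mod 6.
P→Q: (-6)(-1) − (6)(-9) = 60
Q→R: (6)(0) − (6)(-1) = 6
R→S: (6)(8) − (-4)(0) = 48
S→T: (-4)(8) − (-7)(8) = 24
T→U: (-7)(2) − (-9)(8) = 58
U→P: (-9)(-9) − (-6)(2) = 93
Σ = 289
Area = |Σ|/2 = 144.5.

144.5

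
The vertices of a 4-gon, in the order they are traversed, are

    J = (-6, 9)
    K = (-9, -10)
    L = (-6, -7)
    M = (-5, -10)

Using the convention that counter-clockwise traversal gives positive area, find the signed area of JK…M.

Apply the shoelace formula: 2A = Σ (x_i·y_{i+1} − x_{i+1}·y_i), indices taken mod 4.
J→K: (-6)(-10) − (-9)(9) = 141
K→L: (-9)(-7) − (-6)(-10) = 3
L→M: (-6)(-10) − (-5)(-7) = 25
M→J: (-5)(9) − (-6)(-10) = -105
Σ = 64
Signed area = Σ/2 = 32 (positive ⇒ counter-clockwise traversal).

32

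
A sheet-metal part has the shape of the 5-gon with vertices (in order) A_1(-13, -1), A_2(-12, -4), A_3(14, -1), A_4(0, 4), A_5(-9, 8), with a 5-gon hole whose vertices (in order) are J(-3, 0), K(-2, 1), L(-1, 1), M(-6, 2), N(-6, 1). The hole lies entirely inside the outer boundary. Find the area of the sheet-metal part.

Outer boundary:
Apply the shoelace formula: 2A = Σ (x_i·y_{i+1} − x_{i+1}·y_i), indices taken mod 5.
A_1→A_2: (-13)(-4) − (-12)(-1) = 40
A_2→A_3: (-12)(-1) − (14)(-4) = 68
A_3→A_4: (14)(4) − (0)(-1) = 56
A_4→A_5: (0)(8) − (-9)(4) = 36
A_5→A_1: (-9)(-1) − (-13)(8) = 113
Σ = 313
Area = |Σ|/2 = 156.5.
Hole:
Apply Gauss's area formula: 2A = Σ (x_i·y_{i+1} − x_{i+1}·y_i), indices taken mod 5.
Σ = (-3) + (-1) + (4) + (6) + (3) = 9
Area = |Σ|/2 = 4.5.
Net area = 156.5 − 4.5 = 152.

152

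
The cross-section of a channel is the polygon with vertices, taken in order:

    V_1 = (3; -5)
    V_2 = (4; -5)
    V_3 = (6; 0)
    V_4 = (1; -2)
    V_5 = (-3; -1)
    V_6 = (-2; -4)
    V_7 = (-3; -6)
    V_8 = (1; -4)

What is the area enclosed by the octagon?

25.5

Apply Gauss's area formula: 2A = Σ (x_i·y_{i+1} − x_{i+1}·y_i), indices taken mod 8.
V_1→V_2: (3)(-5) − (4)(-5) = 5
V_2→V_3: (4)(0) − (6)(-5) = 30
V_3→V_4: (6)(-2) − (1)(0) = -12
V_4→V_5: (1)(-1) − (-3)(-2) = -7
V_5→V_6: (-3)(-4) − (-2)(-1) = 10
V_6→V_7: (-2)(-6) − (-3)(-4) = 0
V_7→V_8: (-3)(-4) − (1)(-6) = 18
V_8→V_1: (1)(-5) − (3)(-4) = 7
Σ = 51
Area = |Σ|/2 = 25.5.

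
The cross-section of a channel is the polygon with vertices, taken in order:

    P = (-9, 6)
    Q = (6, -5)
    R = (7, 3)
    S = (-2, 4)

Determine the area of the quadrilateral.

Σ = (9) + (53) + (34) + (24) = 120
Area = |Σ|/2 = 60.

60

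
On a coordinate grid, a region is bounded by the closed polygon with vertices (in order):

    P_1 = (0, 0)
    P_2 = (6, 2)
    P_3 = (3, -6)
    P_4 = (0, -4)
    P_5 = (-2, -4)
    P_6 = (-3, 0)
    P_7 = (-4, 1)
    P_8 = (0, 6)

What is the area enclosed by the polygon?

50.5

Σ = (0) + (-42) + (-12) + (-8) + (-12) + (-3) + (-24) + (0) = -101
Area = |Σ|/2 = 50.5.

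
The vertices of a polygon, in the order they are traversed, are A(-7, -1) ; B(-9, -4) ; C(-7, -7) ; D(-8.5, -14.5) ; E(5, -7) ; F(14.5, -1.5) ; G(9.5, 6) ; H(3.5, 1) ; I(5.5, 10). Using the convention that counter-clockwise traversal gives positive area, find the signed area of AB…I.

252.875

Σ = (19) + (35) + (42) + (132) + (94) + (101.25) + (-11.5) + (29.5) + (64.5) = 505.75
Signed area = Σ/2 = 252.875 (positive ⇒ counter-clockwise traversal).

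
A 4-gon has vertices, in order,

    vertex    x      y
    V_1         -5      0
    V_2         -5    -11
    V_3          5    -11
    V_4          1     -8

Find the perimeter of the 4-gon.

36

|V_1V_2| = √((0)² + (-11)²) = √121 = 11
|V_2V_3| = √((10)² + (0)²) = √100 = 10
|V_3V_4| = √((-4)² + (3)²) = √25 = 5
|V_4V_1| = √((-6)² + (8)²) = √100 = 10
Perimeter = 11 + 10 + 5 + 10 = 36.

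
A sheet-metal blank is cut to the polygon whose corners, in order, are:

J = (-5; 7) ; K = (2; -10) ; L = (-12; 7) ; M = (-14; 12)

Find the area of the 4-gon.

77

J→K: (-5)(-10) − (2)(7) = 36
K→L: (2)(7) − (-12)(-10) = -106
L→M: (-12)(12) − (-14)(7) = -46
M→J: (-14)(7) − (-5)(12) = -38
Σ = -154
Area = |Σ|/2 = 77.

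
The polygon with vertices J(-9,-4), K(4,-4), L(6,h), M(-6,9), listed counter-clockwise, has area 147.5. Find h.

6

Write out the shoelace sum; only the two edges meeting at L involve h:
2·Area = [(4·h − 6·(-4)) + (6·9 − (-6)·h)] + 157
       = 10·h + 235 = 295
⇒ h = 6.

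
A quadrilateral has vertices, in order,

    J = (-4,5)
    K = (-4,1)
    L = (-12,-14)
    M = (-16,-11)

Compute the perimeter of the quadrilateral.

46

|JK| = √((0)² + (-4)²) = √16 = 4
|KL| = √((-8)² + (-15)²) = √289 = 17
|LM| = √((-4)² + (3)²) = √25 = 5
|MJ| = √((12)² + (16)²) = √400 = 20
Perimeter = 4 + 17 + 5 + 20 = 46.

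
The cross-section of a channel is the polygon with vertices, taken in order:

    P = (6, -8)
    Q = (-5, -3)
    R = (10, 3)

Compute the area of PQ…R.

70.5

Cross-terms: -58, 15, -98  ⇒  Σ = -141
Area = |Σ|/2 = 70.5.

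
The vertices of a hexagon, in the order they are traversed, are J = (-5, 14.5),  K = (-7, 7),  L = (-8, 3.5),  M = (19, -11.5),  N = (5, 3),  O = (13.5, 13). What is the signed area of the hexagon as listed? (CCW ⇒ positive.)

Apply Gauss's area formula: 2A = Σ (x_i·y_{i+1} − x_{i+1}·y_i), indices taken mod 6.
Σ = (66.5) + (31.5) + (25.5) + (114.5) + (24.5) + (260.75) = 523.25
Signed area = Σ/2 = 261.625 (positive ⇒ counter-clockwise traversal).

261.625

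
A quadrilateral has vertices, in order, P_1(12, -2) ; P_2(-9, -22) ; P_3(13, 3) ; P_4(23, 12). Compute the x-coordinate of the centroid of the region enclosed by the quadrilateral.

Apply the shoelace formula. First the cross-terms c_i = x_i·y_{i+1} − x_{i+1}·y_i:
  -282, 259, 87, -190  ⇒  2A = -126, A = -63.
Then Σ (x_i + x_{i+1})·c_i = -3328, so x̄ = -3328 / (6·(-63)) = 1664/189.

1664/189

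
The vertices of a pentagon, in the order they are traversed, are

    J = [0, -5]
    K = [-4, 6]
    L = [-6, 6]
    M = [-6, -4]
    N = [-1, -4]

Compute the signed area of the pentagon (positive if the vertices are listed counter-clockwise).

Apply the surveyor's formula: 2A = Σ (x_i·y_{i+1} − x_{i+1}·y_i), indices taken mod 5.
Σ = (-20) + (12) + (60) + (20) + (5) = 77
Signed area = Σ/2 = 38.5 (positive ⇒ counter-clockwise traversal).

38.5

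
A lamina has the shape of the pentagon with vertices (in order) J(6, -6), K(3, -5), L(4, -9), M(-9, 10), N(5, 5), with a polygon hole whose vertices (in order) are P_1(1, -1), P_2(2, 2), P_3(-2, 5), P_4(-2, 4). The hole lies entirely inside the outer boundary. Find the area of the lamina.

Outer boundary:
Apply the shoelace formula: 2A = Σ (x_i·y_{i+1} − x_{i+1}·y_i), indices taken mod 5.
Cross-terms: -12, -7, -41, -95, -60  ⇒  Σ = -215
Area = |Σ|/2 = 107.5.
Hole:
Apply Gauss's area formula: 2A = Σ (x_i·y_{i+1} − x_{i+1}·y_i), indices taken mod 4.
Cross-terms: 4, 14, 2, -2  ⇒  Σ = 18
Area = |Σ|/2 = 9.
Net area = 107.5 − 9 = 98.5.

98.5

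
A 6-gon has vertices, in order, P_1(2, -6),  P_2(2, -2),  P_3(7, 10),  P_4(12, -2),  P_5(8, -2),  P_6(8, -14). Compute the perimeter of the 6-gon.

56

|P_1P_2| = √((0)² + (4)²) = √16 = 4
|P_2P_3| = √((5)² + (12)²) = √169 = 13
|P_3P_4| = √((5)² + (-12)²) = √169 = 13
|P_4P_5| = √((-4)² + (0)²) = √16 = 4
|P_5P_6| = √((0)² + (-12)²) = √144 = 12
|P_6P_1| = √((-6)² + (8)²) = √100 = 10
Perimeter = 4 + 13 + 13 + 4 + 12 + 10 = 56.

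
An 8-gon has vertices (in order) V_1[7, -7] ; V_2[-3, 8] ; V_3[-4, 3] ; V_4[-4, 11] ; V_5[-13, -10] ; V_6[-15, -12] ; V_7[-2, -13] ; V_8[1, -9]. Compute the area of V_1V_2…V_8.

236.5

Apply the shoelace formula: 2A = Σ (x_i·y_{i+1} − x_{i+1}·y_i), indices taken mod 8.
Σ = (35) + (23) + (-32) + (183) + (6) + (171) + (31) + (56) = 473
Area = |Σ|/2 = 236.5.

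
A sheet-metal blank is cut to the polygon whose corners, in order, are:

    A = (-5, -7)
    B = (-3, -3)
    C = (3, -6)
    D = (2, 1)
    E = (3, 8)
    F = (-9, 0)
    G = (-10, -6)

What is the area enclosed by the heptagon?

Σ = (-6) + (27) + (15) + (13) + (72) + (54) + (40) = 215
Area = |Σ|/2 = 107.5.

107.5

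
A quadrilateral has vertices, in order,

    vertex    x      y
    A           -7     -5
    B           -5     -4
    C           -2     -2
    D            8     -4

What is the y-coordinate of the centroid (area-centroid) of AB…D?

-11/3

Apply Gauss's area formula. First the cross-terms c_i = x_i·y_{i+1} − x_{i+1}·y_i:
  3, 2, 24, -68  ⇒  2A = -39, A = -19.5.
Then Σ (y_i + y_{i+1})·c_i = 429, so ȳ = 429 / (6·(-19.5)) = -11/3.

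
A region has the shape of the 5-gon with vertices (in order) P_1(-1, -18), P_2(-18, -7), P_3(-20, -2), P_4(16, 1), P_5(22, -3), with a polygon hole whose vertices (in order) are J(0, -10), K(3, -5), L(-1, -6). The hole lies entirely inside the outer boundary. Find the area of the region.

430.5

Outer boundary:
Apply the shoelace (surveyor's) formula: 2A = Σ (x_i·y_{i+1} − x_{i+1}·y_i), indices taken mod 5.
Σ = (-317) + (-104) + (12) + (-70) + (-399) = -878
Area = |Σ|/2 = 439.
Hole:
Apply the surveyor's formula: 2A = Σ (x_i·y_{i+1} − x_{i+1}·y_i), indices taken mod 3.
J→K: (0)(-5) − (3)(-10) = 30
K→L: (3)(-6) − (-1)(-5) = -23
L→J: (-1)(-10) − (0)(-6) = 10
Σ = 17
Area = |Σ|/2 = 8.5.
Net area = 439 − 8.5 = 430.5.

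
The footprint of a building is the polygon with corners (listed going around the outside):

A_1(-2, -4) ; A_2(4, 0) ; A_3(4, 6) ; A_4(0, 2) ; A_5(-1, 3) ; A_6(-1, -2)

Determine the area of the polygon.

27.5

Apply the shoelace formula: 2A = Σ (x_i·y_{i+1} − x_{i+1}·y_i), indices taken mod 6.
Σ = (16) + (24) + (8) + (2) + (5) + (0) = 55
Area = |Σ|/2 = 27.5.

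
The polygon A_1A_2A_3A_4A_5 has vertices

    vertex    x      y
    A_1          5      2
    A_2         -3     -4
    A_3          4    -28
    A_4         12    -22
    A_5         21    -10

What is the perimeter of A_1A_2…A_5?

80

|A_1A_2| = √((-8)² + (-6)²) = √100 = 10
|A_2A_3| = √((7)² + (-24)²) = √625 = 25
|A_3A_4| = √((8)² + (6)²) = √100 = 10
|A_4A_5| = √((9)² + (12)²) = √225 = 15
|A_5A_1| = √((-16)² + (12)²) = √400 = 20
Perimeter = 10 + 25 + 10 + 15 + 20 = 80.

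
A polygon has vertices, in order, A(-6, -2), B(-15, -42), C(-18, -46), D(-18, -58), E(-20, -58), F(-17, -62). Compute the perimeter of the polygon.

126

|AB| = √((-9)² + (-40)²) = √1681 = 41
|BC| = √((-3)² + (-4)²) = √25 = 5
|CD| = √((0)² + (-12)²) = √144 = 12
|DE| = √((-2)² + (0)²) = √4 = 2
|EF| = √((3)² + (-4)²) = √25 = 5
|FA| = √((11)² + (60)²) = √3721 = 61
Perimeter = 41 + 5 + 12 + 2 + 5 + 61 = 126.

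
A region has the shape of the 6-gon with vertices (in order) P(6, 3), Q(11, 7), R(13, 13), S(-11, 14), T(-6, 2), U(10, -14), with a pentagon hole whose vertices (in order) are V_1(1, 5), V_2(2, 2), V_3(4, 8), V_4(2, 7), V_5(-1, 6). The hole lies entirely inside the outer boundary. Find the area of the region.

303

Outer boundary:
Σ = (9) + (52) + (325) + (62) + (64) + (114) = 626
Area = |Σ|/2 = 313.
Hole:
Apply the shoelace (surveyor's) formula: 2A = Σ (x_i·y_{i+1} − x_{i+1}·y_i), indices taken mod 5.
Σ = (-8) + (8) + (12) + (19) + (-11) = 20
Area = |Σ|/2 = 10.
Net area = 313 − 10 = 303.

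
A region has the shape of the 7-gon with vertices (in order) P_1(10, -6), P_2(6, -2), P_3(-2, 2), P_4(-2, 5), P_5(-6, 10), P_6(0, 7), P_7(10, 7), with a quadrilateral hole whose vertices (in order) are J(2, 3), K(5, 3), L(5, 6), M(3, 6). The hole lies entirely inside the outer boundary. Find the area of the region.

99.5

Outer boundary:
Apply the shoelace formula: 2A = Σ (x_i·y_{i+1} − x_{i+1}·y_i), indices taken mod 7.
Σ = (16) + (8) + (-6) + (10) + (-42) + (-70) + (-130) = -214
Area = |Σ|/2 = 107.
Hole:
Cross-terms: -9, 15, 12, -3  ⇒  Σ = 15
Area = |Σ|/2 = 7.5.
Net area = 107 − 7.5 = 99.5.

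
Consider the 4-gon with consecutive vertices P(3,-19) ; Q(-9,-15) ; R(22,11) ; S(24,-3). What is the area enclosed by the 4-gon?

Apply the shoelace (surveyor's) formula: 2A = Σ (x_i·y_{i+1} − x_{i+1}·y_i), indices taken mod 4.
Cross-terms: -216, 231, -330, -447  ⇒  Σ = -762
Area = |Σ|/2 = 381.

381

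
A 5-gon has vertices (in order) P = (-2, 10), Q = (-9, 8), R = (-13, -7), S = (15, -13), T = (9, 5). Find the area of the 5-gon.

Apply the surveyor's formula: 2A = Σ (x_i·y_{i+1} − x_{i+1}·y_i), indices taken mod 5.
Σ = (74) + (167) + (274) + (192) + (100) = 807
Area = |Σ|/2 = 403.5.

403.5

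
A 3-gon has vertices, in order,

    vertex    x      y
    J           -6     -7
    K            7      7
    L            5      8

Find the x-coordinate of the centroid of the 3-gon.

Apply the shoelace (surveyor's) formula. First the cross-terms c_i = x_i·y_{i+1} − x_{i+1}·y_i:
  7, 21, 13  ⇒  2A = 41, A = 20.5.
Then Σ (x_i + x_{i+1})·c_i = 246, so x̄ = 246 / (6·20.5) = 2.

2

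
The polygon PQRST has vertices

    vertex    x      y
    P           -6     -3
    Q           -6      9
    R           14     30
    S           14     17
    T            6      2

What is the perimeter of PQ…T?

|PQ| = √((0)² + (12)²) = √144 = 12
|QR| = √((20)² + (21)²) = √841 = 29
|RS| = √((0)² + (-13)²) = √169 = 13
|ST| = √((-8)² + (-15)²) = √289 = 17
|TP| = √((-12)² + (-5)²) = √169 = 13
Perimeter = 12 + 29 + 13 + 17 + 13 = 84.

84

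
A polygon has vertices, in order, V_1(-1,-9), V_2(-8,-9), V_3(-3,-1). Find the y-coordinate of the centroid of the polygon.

Apply the shoelace (surveyor's) formula. First the cross-terms c_i = x_i·y_{i+1} − x_{i+1}·y_i:
  -63, -19, 26  ⇒  2A = -56, A = -28.
Then Σ (y_i + y_{i+1})·c_i = 1064, so ȳ = 1064 / (6·(-28)) = -19/3.

-19/3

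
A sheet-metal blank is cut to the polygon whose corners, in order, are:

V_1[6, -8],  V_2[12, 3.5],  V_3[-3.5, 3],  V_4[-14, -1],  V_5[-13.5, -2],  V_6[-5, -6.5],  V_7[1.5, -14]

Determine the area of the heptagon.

227.375

Apply the shoelace formula: 2A = Σ (x_i·y_{i+1} − x_{i+1}·y_i), indices taken mod 7.
Σ = (117) + (48.25) + (45.5) + (14.5) + (77.75) + (79.75) + (72) = 454.75
Area = |Σ|/2 = 227.375.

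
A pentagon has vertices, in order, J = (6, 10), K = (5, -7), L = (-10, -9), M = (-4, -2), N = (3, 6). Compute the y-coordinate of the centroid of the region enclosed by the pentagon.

Apply Gauss's area formula. First the cross-terms c_i = x_i·y_{i+1} − x_{i+1}·y_i:
  -92, -115, -16, -18, -6  ⇒  2A = -247, A = -123.5.
Then Σ (y_i + y_{i+1})·c_i = 1572, so ȳ = 1572 / (6·(-123.5)) = -524/247.

-524/247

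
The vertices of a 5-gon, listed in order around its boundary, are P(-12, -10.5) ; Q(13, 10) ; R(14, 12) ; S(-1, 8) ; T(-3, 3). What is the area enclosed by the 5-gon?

Apply Gauss's area formula: 2A = Σ (x_i·y_{i+1} − x_{i+1}·y_i), indices taken mod 5.
Cross-terms: 16.5, 16, 124, 21, 67.5  ⇒  Σ = 245
Area = |Σ|/2 = 122.5.

122.5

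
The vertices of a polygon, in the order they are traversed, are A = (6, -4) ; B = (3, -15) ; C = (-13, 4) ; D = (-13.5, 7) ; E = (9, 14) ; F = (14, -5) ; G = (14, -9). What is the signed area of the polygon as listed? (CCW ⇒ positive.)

-424.5

Apply Gauss's area formula: 2A = Σ (x_i·y_{i+1} − x_{i+1}·y_i), indices taken mod 7.
A→B: (6)(-15) − (3)(-4) = -78
B→C: (3)(4) − (-13)(-15) = -183
C→D: (-13)(7) − (-13.5)(4) = -37
D→E: (-13.5)(14) − (9)(7) = -252
E→F: (9)(-5) − (14)(14) = -241
F→G: (14)(-9) − (14)(-5) = -56
G→A: (14)(-4) − (6)(-9) = -2
Σ = -849
Signed area = Σ/2 = -424.5 (negative ⇒ clockwise traversal).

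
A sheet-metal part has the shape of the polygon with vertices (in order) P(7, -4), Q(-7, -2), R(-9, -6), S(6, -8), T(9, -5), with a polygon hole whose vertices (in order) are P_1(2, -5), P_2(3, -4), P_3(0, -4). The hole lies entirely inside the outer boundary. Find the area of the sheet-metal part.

Outer boundary:
Apply the shoelace formula: 2A = Σ (x_i·y_{i+1} − x_{i+1}·y_i), indices taken mod 5.
Cross-terms: -42, 24, 108, 42, -1  ⇒  Σ = 131
Area = |Σ|/2 = 65.5.
Hole:
Apply the shoelace (surveyor's) formula: 2A = Σ (x_i·y_{i+1} − x_{i+1}·y_i), indices taken mod 3.
Σ = (7) + (-12) + (8) = 3
Area = |Σ|/2 = 1.5.
Net area = 65.5 − 1.5 = 64.

64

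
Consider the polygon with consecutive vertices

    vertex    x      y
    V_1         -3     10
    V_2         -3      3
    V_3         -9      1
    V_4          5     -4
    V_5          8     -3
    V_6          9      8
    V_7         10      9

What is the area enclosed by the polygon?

156

Apply Gauss's area formula: 2A = Σ (x_i·y_{i+1} − x_{i+1}·y_i), indices taken mod 7.
V_1→V_2: (-3)(3) − (-3)(10) = 21
V_2→V_3: (-3)(1) − (-9)(3) = 24
V_3→V_4: (-9)(-4) − (5)(1) = 31
V_4→V_5: (5)(-3) − (8)(-4) = 17
V_5→V_6: (8)(8) − (9)(-3) = 91
V_6→V_7: (9)(9) − (10)(8) = 1
V_7→V_1: (10)(10) − (-3)(9) = 127
Σ = 312
Area = |Σ|/2 = 156.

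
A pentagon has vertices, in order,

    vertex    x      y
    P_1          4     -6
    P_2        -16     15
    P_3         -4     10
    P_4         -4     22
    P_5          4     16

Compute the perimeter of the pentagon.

86

|P_1P_2| = √((-20)² + (21)²) = √841 = 29
|P_2P_3| = √((12)² + (-5)²) = √169 = 13
|P_3P_4| = √((0)² + (12)²) = √144 = 12
|P_4P_5| = √((8)² + (-6)²) = √100 = 10
|P_5P_1| = √((0)² + (-22)²) = √484 = 22
Perimeter = 29 + 13 + 12 + 10 + 22 = 86.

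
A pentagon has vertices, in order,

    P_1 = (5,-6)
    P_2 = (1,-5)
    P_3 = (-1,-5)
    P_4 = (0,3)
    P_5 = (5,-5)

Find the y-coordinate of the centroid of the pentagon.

-100/39

Apply the shoelace (surveyor's) formula. First the cross-terms c_i = x_i·y_{i+1} − x_{i+1}·y_i:
  -19, -10, -3, -15, -5  ⇒  2A = -52, A = -26.
Then Σ (y_i + y_{i+1})·c_i = 400, so ȳ = 400 / (6·(-26)) = -100/39.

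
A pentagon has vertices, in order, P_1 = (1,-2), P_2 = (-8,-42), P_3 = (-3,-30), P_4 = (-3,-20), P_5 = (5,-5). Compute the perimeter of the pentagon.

86

|P_1P_2| = √((-9)² + (-40)²) = √1681 = 41
|P_2P_3| = √((5)² + (12)²) = √169 = 13
|P_3P_4| = √((0)² + (10)²) = √100 = 10
|P_4P_5| = √((8)² + (15)²) = √289 = 17
|P_5P_1| = √((-4)² + (3)²) = √25 = 5
Perimeter = 41 + 13 + 10 + 17 + 5 = 86.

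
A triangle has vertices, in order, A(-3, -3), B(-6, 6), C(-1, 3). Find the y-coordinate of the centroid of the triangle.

Apply Gauss's area formula. First the cross-terms c_i = x_i·y_{i+1} − x_{i+1}·y_i:
  -36, -12, 12  ⇒  2A = -36, A = -18.
Then Σ (y_i + y_{i+1})·c_i = -216, so ȳ = -216 / (6·(-18)) = 2.

2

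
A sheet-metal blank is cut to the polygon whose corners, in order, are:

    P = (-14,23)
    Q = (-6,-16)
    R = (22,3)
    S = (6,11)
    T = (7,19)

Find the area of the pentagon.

692

Apply the shoelace (surveyor's) formula: 2A = Σ (x_i·y_{i+1} − x_{i+1}·y_i), indices taken mod 5.
Σ = (362) + (334) + (224) + (37) + (427) = 1384
Area = |Σ|/2 = 692.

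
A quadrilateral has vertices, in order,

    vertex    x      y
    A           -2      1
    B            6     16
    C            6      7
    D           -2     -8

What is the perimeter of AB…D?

|AB| = √((8)² + (15)²) = √289 = 17
|BC| = √((0)² + (-9)²) = √81 = 9
|CD| = √((-8)² + (-15)²) = √289 = 17
|DA| = √((0)² + (9)²) = √81 = 9
Perimeter = 17 + 9 + 17 + 9 = 52.

52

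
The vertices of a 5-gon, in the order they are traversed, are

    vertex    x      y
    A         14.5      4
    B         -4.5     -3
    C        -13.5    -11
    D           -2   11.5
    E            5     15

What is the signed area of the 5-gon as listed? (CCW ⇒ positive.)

Σ = (-25.5) + (9) + (-177.25) + (-87.5) + (-197.5) = -478.75
Signed area = Σ/2 = -239.375 (negative ⇒ clockwise traversal).

-239.375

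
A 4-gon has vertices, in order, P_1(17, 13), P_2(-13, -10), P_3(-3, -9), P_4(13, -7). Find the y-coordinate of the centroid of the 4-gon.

-1.390625

Apply the shoelace formula. First the cross-terms c_i = x_i·y_{i+1} − x_{i+1}·y_i:
  -1, 87, 138, 288  ⇒  2A = 512, A = 256.
Then Σ (y_i + y_{i+1})·c_i = -2136, so ȳ = -2136 / (6·256) = -1.390625.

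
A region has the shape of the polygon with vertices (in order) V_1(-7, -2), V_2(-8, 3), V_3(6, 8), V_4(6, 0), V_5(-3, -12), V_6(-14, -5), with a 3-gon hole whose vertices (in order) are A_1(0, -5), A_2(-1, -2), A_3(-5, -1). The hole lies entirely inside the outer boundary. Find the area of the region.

Outer boundary:
Apply the surveyor's formula: 2A = Σ (x_i·y_{i+1} − x_{i+1}·y_i), indices taken mod 6.
Σ = (-37) + (-82) + (-48) + (-72) + (-153) + (-7) = -399
Area = |Σ|/2 = 199.5.
Hole:
Apply the surveyor's formula: 2A = Σ (x_i·y_{i+1} − x_{i+1}·y_i), indices taken mod 3.
A_1→A_2: (0)(-2) − (-1)(-5) = -5
A_2→A_3: (-1)(-1) − (-5)(-2) = -9
A_3→A_1: (-5)(-5) − (0)(-1) = 25
Σ = 11
Area = |Σ|/2 = 5.5.
Net area = 199.5 − 5.5 = 194.

194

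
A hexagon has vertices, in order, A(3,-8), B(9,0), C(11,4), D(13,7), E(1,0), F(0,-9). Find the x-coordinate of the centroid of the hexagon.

Apply the surveyor's formula. First the cross-terms c_i = x_i·y_{i+1} − x_{i+1}·y_i:
  72, 36, 25, -7, -9, 27  ⇒  2A = 144, A = 72.
Then Σ (x_i + x_{i+1})·c_i = 2158, so x̄ = 2158 / (6·72) = 1079/216.

1079/216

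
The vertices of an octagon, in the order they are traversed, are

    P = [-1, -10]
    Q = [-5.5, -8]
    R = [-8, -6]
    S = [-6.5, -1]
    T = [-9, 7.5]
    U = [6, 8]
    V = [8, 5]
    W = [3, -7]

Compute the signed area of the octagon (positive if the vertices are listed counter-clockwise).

Σ = (-47) + (-31) + (-31) + (-57.75) + (-117) + (-34) + (-71) + (-37) = -425.75
Signed area = Σ/2 = -212.875 (negative ⇒ clockwise traversal).

-212.875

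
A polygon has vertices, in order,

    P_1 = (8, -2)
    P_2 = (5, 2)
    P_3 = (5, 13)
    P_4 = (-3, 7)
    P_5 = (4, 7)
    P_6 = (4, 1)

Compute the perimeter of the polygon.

44

|P_1P_2| = √((-3)² + (4)²) = √25 = 5
|P_2P_3| = √((0)² + (11)²) = √121 = 11
|P_3P_4| = √((-8)² + (-6)²) = √100 = 10
|P_4P_5| = √((7)² + (0)²) = √49 = 7
|P_5P_6| = √((0)² + (-6)²) = √36 = 6
|P_6P_1| = √((4)² + (-3)²) = √25 = 5
Perimeter = 5 + 11 + 10 + 7 + 6 + 5 = 44.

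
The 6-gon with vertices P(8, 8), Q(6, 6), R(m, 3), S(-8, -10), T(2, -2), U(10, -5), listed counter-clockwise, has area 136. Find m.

The doubled signed area Σ (x_i y_{i+1} − x_{i+1} y_i) is linear in m.
With m=0 it equals 208; the coefficient of m is -16 (from the two edges through R).
So -16·m + 208 = 2·136 = 272 ⇒ m = -4.

-4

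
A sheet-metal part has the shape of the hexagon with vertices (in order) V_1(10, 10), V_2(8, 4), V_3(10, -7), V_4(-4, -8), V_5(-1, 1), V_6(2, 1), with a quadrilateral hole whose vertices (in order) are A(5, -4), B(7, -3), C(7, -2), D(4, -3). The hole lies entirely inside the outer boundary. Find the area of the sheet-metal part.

Outer boundary:
Apply the shoelace (surveyor's) formula: 2A = Σ (x_i·y_{i+1} − x_{i+1}·y_i), indices taken mod 6.
Σ = (-40) + (-96) + (-108) + (-12) + (-3) + (10) = -249
Area = |Σ|/2 = 124.5.
Hole:
Σ = (13) + (7) + (-13) + (-1) = 6
Area = |Σ|/2 = 3.
Net area = 124.5 − 3 = 121.5.

121.5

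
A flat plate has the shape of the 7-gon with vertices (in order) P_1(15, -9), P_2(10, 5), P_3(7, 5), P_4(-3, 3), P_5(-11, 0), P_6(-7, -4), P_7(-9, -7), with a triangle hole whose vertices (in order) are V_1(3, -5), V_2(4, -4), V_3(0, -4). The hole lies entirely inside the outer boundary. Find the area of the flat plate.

Outer boundary:
Apply the shoelace formula: 2A = Σ (x_i·y_{i+1} − x_{i+1}·y_i), indices taken mod 7.
Σ = (165) + (15) + (36) + (33) + (44) + (13) + (186) = 492
Area = |Σ|/2 = 246.
Hole:
Apply the shoelace formula: 2A = Σ (x_i·y_{i+1} − x_{i+1}·y_i), indices taken mod 3.
V_1→V_2: (3)(-4) − (4)(-5) = 8
V_2→V_3: (4)(-4) − (0)(-4) = -16
V_3→V_1: (0)(-5) − (3)(-4) = 12
Σ = 4
Area = |Σ|/2 = 2.
Net area = 246 − 2 = 244.

244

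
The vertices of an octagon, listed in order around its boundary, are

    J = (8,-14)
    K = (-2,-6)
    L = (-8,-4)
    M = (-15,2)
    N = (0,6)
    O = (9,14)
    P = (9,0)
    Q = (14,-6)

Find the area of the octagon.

Apply the shoelace (surveyor's) formula: 2A = Σ (x_i·y_{i+1} − x_{i+1}·y_i), indices taken mod 8.
Σ = (-76) + (-40) + (-76) + (-90) + (-54) + (-126) + (-54) + (-148) = -664
Area = |Σ|/2 = 332.

332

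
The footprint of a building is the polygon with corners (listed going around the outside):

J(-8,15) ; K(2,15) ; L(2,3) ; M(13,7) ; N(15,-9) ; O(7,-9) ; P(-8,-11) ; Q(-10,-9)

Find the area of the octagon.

Σ = (-150) + (-24) + (-25) + (-222) + (-72) + (-149) + (-38) + (-222) = -902
Area = |Σ|/2 = 451.

451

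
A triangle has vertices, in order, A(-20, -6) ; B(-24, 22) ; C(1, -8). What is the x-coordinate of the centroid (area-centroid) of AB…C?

-43/3

Apply the shoelace formula. First the cross-terms c_i = x_i·y_{i+1} − x_{i+1}·y_i:
  -584, 170, -166  ⇒  2A = -580, A = -290.
Then Σ (x_i + x_{i+1})·c_i = 24940, so x̄ = 24940 / (6·(-290)) = -43/3.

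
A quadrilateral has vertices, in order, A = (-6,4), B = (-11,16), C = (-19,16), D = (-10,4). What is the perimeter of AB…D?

40

|AB| = √((-5)² + (12)²) = √169 = 13
|BC| = √((-8)² + (0)²) = √64 = 8
|CD| = √((9)² + (-12)²) = √225 = 15
|DA| = √((4)² + (0)²) = √16 = 4
Perimeter = 13 + 8 + 15 + 4 = 40.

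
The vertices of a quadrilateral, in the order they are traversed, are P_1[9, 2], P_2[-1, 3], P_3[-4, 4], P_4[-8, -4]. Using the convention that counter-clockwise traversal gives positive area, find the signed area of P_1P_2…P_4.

Apply the surveyor's formula: 2A = Σ (x_i·y_{i+1} − x_{i+1}·y_i), indices taken mod 4.
Σ = (29) + (8) + (48) + (20) = 105
Signed area = Σ/2 = 52.5 (positive ⇒ counter-clockwise traversal).

52.5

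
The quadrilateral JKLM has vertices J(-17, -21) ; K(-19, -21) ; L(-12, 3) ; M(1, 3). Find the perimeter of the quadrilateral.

70

|JK| = √((-2)² + (0)²) = √4 = 2
|KL| = √((7)² + (24)²) = √625 = 25
|LM| = √((13)² + (0)²) = √169 = 13
|MJ| = √((-18)² + (-24)²) = √900 = 30
Perimeter = 2 + 25 + 13 + 30 = 70.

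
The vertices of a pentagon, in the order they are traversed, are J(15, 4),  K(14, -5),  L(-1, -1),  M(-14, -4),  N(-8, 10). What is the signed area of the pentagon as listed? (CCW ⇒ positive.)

Apply the shoelace formula: 2A = Σ (x_i·y_{i+1} − x_{i+1}·y_i), indices taken mod 5.
Σ = (-131) + (-19) + (-10) + (-172) + (-182) = -514
Signed area = Σ/2 = -257 (negative ⇒ clockwise traversal).

-257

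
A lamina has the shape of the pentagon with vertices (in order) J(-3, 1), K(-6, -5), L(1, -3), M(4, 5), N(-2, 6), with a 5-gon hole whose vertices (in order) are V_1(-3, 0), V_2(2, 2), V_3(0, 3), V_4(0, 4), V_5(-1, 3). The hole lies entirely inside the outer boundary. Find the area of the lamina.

49

Outer boundary:
J→K: (-3)(-5) − (-6)(1) = 21
K→L: (-6)(-3) − (1)(-5) = 23
L→M: (1)(5) − (4)(-3) = 17
M→N: (4)(6) − (-2)(5) = 34
N→J: (-2)(1) − (-3)(6) = 16
Σ = 111
Area = |Σ|/2 = 55.5.
Hole:
Σ = (-6) + (6) + (0) + (4) + (9) = 13
Area = |Σ|/2 = 6.5.
Net area = 55.5 − 6.5 = 49.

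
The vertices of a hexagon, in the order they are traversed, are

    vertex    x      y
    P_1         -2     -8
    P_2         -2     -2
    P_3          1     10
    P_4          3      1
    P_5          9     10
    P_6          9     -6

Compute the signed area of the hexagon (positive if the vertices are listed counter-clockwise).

-133

Apply the shoelace (surveyor's) formula: 2A = Σ (x_i·y_{i+1} − x_{i+1}·y_i), indices taken mod 6.
Σ = (-12) + (-18) + (-29) + (21) + (-144) + (-84) = -266
Signed area = Σ/2 = -133 (negative ⇒ clockwise traversal).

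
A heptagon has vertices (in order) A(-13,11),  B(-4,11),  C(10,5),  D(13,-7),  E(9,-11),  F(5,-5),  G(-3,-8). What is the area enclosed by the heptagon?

Apply the shoelace formula: 2A = Σ (x_i·y_{i+1} − x_{i+1}·y_i), indices taken mod 7.
Σ = (-99) + (-130) + (-135) + (-80) + (10) + (-55) + (-137) = -626
Area = |Σ|/2 = 313.

313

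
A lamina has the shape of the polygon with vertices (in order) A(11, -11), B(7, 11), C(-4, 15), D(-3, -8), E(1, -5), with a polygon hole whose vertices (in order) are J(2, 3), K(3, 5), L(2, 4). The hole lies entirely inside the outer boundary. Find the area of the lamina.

Outer boundary:
Σ = (198) + (149) + (77) + (23) + (44) = 491
Area = |Σ|/2 = 245.5.
Hole:
Σ = (1) + (2) + (-2) = 1
Area = |Σ|/2 = 0.5.
Net area = 245.5 − 0.5 = 245.

245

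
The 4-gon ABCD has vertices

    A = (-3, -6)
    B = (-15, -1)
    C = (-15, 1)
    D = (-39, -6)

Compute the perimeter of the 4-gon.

|AB| = √((-12)² + (5)²) = √169 = 13
|BC| = √((0)² + (2)²) = √4 = 2
|CD| = √((-24)² + (-7)²) = √625 = 25
|DA| = √((36)² + (0)²) = √1296 = 36
Perimeter = 13 + 2 + 25 + 36 = 76.

76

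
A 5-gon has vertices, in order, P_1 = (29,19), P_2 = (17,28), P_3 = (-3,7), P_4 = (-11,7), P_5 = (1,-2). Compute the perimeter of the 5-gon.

102

|P_1P_2| = √((-12)² + (9)²) = √225 = 15
|P_2P_3| = √((-20)² + (-21)²) = √841 = 29
|P_3P_4| = √((-8)² + (0)²) = √64 = 8
|P_4P_5| = √((12)² + (-9)²) = √225 = 15
|P_5P_1| = √((28)² + (21)²) = √1225 = 35
Perimeter = 15 + 29 + 8 + 15 + 35 = 102.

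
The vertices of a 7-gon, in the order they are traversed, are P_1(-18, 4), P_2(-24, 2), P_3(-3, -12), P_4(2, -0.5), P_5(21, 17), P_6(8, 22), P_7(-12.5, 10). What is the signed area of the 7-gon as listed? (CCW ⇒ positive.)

617.5

Σ = (60) + (294) + (25.5) + (44.5) + (326) + (355) + (130) = 1235
Signed area = Σ/2 = 617.5 (positive ⇒ counter-clockwise traversal).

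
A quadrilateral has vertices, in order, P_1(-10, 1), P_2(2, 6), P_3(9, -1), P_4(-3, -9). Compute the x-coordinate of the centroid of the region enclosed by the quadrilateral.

Apply the shoelace formula. First the cross-terms c_i = x_i·y_{i+1} − x_{i+1}·y_i:
  -62, -56, -84, -93  ⇒  2A = -295, A = -147.5.
Then Σ (x_i + x_{i+1})·c_i = 585, so x̄ = 585 / (6·(-147.5)) = -39/59.

-39/59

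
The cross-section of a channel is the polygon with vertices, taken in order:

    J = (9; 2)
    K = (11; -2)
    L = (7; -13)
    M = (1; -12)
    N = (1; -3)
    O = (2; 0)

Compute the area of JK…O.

Σ = (-40) + (-129) + (-71) + (9) + (6) + (4) = -221
Area = |Σ|/2 = 110.5.

110.5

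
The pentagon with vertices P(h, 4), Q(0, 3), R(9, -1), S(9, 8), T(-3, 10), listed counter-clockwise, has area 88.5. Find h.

The doubled signed area Σ (x_i y_{i+1} − x_{i+1} y_i) is linear in h.
With h=0 it equals 156; the coefficient of h is -7 (from the two edges through P).
So -7·h + 156 = 2·88.5 = 177 ⇒ h = -3.

-3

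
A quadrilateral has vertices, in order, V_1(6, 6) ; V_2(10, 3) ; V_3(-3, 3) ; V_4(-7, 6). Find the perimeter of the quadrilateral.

36

|V_1V_2| = √((4)² + (-3)²) = √25 = 5
|V_2V_3| = √((-13)² + (0)²) = √169 = 13
|V_3V_4| = √((-4)² + (3)²) = √25 = 5
|V_4V_1| = √((13)² + (0)²) = √169 = 13
Perimeter = 5 + 13 + 5 + 13 = 36.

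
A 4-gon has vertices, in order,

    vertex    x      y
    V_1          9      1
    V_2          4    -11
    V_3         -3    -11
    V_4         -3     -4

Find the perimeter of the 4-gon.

40

|V_1V_2| = √((-5)² + (-12)²) = √169 = 13
|V_2V_3| = √((-7)² + (0)²) = √49 = 7
|V_3V_4| = √((0)² + (7)²) = √49 = 7
|V_4V_1| = √((12)² + (5)²) = √169 = 13
Perimeter = 13 + 7 + 7 + 13 = 40.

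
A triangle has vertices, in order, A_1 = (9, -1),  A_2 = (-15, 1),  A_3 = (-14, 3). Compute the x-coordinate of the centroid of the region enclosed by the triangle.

Apply the surveyor's formula. First the cross-terms c_i = x_i·y_{i+1} − x_{i+1}·y_i:
  -6, -31, -13  ⇒  2A = -50, A = -25.
Then Σ (x_i + x_{i+1})·c_i = 1000, so x̄ = 1000 / (6·(-25)) = -20/3.

-20/3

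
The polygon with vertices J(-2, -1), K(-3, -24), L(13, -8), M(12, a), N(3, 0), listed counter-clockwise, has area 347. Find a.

22

Write out the shoelace sum; only the two edges meeting at M involve a:
2·Area = [(13·a − 12·(-8)) + (12·0 − 3·a)] + 378
       = 10·a + 474 = 694
⇒ a = 22.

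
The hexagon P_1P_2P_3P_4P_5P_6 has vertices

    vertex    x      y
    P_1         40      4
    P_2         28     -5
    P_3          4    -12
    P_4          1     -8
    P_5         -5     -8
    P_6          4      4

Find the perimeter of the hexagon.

102

|P_1P_2| = √((-12)² + (-9)²) = √225 = 15
|P_2P_3| = √((-24)² + (-7)²) = √625 = 25
|P_3P_4| = √((-3)² + (4)²) = √25 = 5
|P_4P_5| = √((-6)² + (0)²) = √36 = 6
|P_5P_6| = √((9)² + (12)²) = √225 = 15
|P_6P_1| = √((36)² + (0)²) = √1296 = 36
Perimeter = 15 + 25 + 5 + 6 + 15 + 36 = 102.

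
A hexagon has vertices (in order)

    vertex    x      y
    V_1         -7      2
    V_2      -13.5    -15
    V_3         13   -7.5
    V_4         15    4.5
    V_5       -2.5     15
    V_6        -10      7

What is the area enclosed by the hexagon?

Σ = (132) + (296.25) + (171) + (236.25) + (132.5) + (29) = 997
Area = |Σ|/2 = 498.5.

498.5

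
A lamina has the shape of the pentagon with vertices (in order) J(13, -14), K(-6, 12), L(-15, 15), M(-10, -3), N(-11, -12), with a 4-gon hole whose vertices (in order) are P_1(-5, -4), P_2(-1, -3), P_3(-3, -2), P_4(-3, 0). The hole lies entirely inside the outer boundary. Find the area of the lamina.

372

Outer boundary:
Apply Gauss's area formula: 2A = Σ (x_i·y_{i+1} − x_{i+1}·y_i), indices taken mod 5.
J→K: (13)(12) − (-6)(-14) = 72
K→L: (-6)(15) − (-15)(12) = 90
L→M: (-15)(-3) − (-10)(15) = 195
M→N: (-10)(-12) − (-11)(-3) = 87
N→J: (-11)(-14) − (13)(-12) = 310
Σ = 754
Area = |Σ|/2 = 377.
Hole:
P_1→P_2: (-5)(-3) − (-1)(-4) = 11
P_2→P_3: (-1)(-2) − (-3)(-3) = -7
P_3→P_4: (-3)(0) − (-3)(-2) = -6
P_4→P_1: (-3)(-4) − (-5)(0) = 12
Σ = 10
Area = |Σ|/2 = 5.
Net area = 377 − 5 = 372.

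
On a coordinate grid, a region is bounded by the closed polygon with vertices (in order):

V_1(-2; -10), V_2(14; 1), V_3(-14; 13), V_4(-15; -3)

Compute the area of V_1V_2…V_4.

Apply Gauss's area formula: 2A = Σ (x_i·y_{i+1} − x_{i+1}·y_i), indices taken mod 4.
Σ = (138) + (196) + (237) + (144) = 715
Area = |Σ|/2 = 357.5.

357.5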